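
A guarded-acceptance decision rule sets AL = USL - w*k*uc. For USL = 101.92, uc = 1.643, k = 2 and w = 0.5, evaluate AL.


U = k * uc = 2 * 1.643 = 3.286
guard band g = w * U = 0.5 * 3.286 = 1.643
AL = USL - g = 101.92 - 1.643
AL = 100.2770

100.2770


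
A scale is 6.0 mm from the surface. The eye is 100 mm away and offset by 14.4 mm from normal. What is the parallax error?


error = h * offset / d
= 6.0 * 14.4 / 100
= 0.8640

0.8640


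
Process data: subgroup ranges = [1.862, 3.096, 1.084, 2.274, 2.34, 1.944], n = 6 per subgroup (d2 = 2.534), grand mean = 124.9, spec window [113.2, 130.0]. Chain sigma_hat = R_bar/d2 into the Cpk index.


R_bar = (1.862 + 3.096 + 1.084 + 2.274 + 2.34 + 1.944) / 6 = 2.1
sigma = R_bar / d2 = 2.1 / 2.534 = 0.82872928
Cp = (USL - LSL)/(6*sigma) = (130.0 - 113.2)/(6*0.82872928) = 3.3787
Cpu = (130.0 - 124.9)/(3*0.82872928) = 2.0513
Cpl = (124.9 - 113.2)/(3*0.82872928) = 4.7060
Cpk = min(Cpu, Cpl) = 2.0513

2.0513


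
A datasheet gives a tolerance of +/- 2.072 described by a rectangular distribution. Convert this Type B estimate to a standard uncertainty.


u_B = half_width / sqrt(3)
u_B = 2.072 / 1.7320508
u_B = 1.1963

1.1963


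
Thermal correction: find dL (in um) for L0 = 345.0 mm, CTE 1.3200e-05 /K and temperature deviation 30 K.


dL = L * alpha * dT
= 345.0 * 1.3200e-05 * 30
= 0.1366200 mm
dL_um = 0.1366200 * 1000 = 136.6200 um

136.6200


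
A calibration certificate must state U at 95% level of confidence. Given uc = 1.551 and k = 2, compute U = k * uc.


U = k * uc
U = 2 * 1.551
U = 3.1020

3.1020


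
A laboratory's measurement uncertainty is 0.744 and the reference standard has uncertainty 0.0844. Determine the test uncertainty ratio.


TUR = u_lab / u_ref
= 0.744 / 0.0844
= 8.8152

8.8152


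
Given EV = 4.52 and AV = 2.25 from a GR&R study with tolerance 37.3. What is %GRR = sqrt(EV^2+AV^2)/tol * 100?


GRR = sqrt(EV^2 + AV^2) = sqrt(4.52^2 + 2.25^2) = 5.0490494
%GRR = GRR / tol * 100 = 5.0490494 / 37.3 * 100
%GRR = 13.5363

13.5363


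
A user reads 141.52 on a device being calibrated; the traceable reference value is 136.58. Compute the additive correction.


Correction = standard - reading
= 136.58 - 141.52
= -4.9400

-4.9400


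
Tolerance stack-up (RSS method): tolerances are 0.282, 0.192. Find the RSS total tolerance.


RSS = sqrt(0.282^2 + 0.192^2)
= sqrt(0.116388)
= 0.3412

0.3412


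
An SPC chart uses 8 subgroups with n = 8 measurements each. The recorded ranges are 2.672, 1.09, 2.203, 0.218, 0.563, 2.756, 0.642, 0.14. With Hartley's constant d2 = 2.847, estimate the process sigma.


R_bar = (2.672 + 1.09 + 2.203 + 0.218 + 0.563 + 2.756 + 0.642 + 0.14) / 8
R_bar = 10.284 / 8 = 1.2855
sigma_hat = R_bar / d2 = 1.2855 / 2.847 = 0.4515

0.4515


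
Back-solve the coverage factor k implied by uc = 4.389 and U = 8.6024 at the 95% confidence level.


k = U / uc
k = 8.6024 / 4.389
k = 1.96

1.96


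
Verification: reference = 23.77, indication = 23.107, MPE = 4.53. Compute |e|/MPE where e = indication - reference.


e = indication - reference = 23.107 - 23.77 = -0.6630
|e| = 0.6630
ratio = |e| / MPE = 0.6630 / 4.53
ratio = 0.1464

0.1464


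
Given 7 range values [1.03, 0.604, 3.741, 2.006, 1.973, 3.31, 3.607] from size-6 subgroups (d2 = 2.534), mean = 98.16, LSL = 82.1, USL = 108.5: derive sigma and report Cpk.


R_bar = (1.03 + 0.604 + 3.741 + 2.006 + 1.973 + 3.31 + 3.607) / 7 = 2.3244286
sigma = R_bar / d2 = 2.3244286 / 2.534 = 0.91729621
Cp = (USL - LSL)/(6*sigma) = (108.5 - 82.1)/(6*0.91729621) = 4.7967
Cpu = (108.5 - 98.16)/(3*0.91729621) = 3.7574
Cpl = (98.16 - 82.1)/(3*0.91729621) = 5.8360
Cpk = min(Cpu, Cpl) = 3.7574

3.7574


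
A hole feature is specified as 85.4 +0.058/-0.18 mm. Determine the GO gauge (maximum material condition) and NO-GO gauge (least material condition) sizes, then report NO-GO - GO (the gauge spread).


GO = nominal - lower_tol (smallest hole = maximum material condition)
GO = 85.4 - 0.18 = 85.22
NO-GO = nominal + upper_tol (largest hole = least material condition)
NO-GO = 85.4 + 0.058 = 85.458
spread = NO-GO - GO = 85.458 - 85.22 = 0.2380

0.2380


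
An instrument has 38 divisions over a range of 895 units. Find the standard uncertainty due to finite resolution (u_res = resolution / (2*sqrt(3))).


resolution = range / divisions
resolution = 895 / 38 = 23.552632
u_res = resolution / (2*sqrt(3))
u_res = 23.552632 / 3.4641016
u_res = 6.7991

6.7991


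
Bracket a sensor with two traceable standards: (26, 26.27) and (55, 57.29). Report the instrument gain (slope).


slope = (y2 - y1) / (x2 - x1)
= (57.29 - 26.27) / (55 - 26)
= 31.0200 / 29
= 1.0697

1.0697


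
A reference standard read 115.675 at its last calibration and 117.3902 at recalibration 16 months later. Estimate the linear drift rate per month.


rate = (v2 - v1) / months
= (117.3902 - 115.675) / 16
= 1.7152 / 16
= 0.1072

0.1072


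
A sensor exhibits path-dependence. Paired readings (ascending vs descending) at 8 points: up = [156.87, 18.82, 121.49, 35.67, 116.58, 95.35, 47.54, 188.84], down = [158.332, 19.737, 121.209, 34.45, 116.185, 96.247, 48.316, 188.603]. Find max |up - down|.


|156.87 - 158.332| = 1.4620
|18.82 - 19.737| = 0.9170
|121.49 - 121.209| = 0.2810
|35.67 - 34.45| = 1.2200
|116.58 - 116.185| = 0.3950
|95.35 - 96.247| = 0.8970
|47.54 - 48.316| = 0.7760
|188.84 - 188.603| = 0.2370
hysteresis = max(diffs) = 1.4620

1.4620


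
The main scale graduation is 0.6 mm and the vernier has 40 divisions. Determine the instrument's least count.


LC = MSD / n_div
= 0.6 / 40
= 0.0150

0.0150


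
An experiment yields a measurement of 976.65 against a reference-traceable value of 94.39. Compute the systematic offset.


Systematic error = measured - true
= 976.65 - 94.39
= 882.2600

882.2600


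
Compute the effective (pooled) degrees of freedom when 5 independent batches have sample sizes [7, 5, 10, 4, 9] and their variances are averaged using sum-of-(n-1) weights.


nu = sum_i (n_i - 1)
nu = ((7 - 1) + (5 - 1) + (10 - 1) + (4 - 1) + (9 - 1))
nu = 6 + 4 + 9 + 3 + 8
nu = 30

30


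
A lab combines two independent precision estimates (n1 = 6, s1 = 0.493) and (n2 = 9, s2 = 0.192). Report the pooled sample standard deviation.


s_p = sqrt(((n1-1)*s1^2 + (n2-1)*s2^2) / (n1+n2-2))
numerator = (6-1)*0.493^2 + (9-1)*0.192^2 = 1.215245 + 0.294912 = 1.510157
denominator = 6 + 9 - 2 = 13
s_p^2 = 1.510157 / 13 = 0.11616592
s_p = sqrt(0.11616592) = 0.3408

0.3408


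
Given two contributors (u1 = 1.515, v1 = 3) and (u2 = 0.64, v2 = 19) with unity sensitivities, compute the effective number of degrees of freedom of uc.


uc = sqrt(u1^2 + u2^2) = sqrt(1.515^2 + 0.64^2) = 1.6446352
v_eff = uc^4 / (u1^4/v1 + u2^4/v2)
= 1.6446352^4 / (1.515^4/3 + 0.64^4/19)
= 7.316078 / 1.7648494
v_eff = 4.1454

4.1454


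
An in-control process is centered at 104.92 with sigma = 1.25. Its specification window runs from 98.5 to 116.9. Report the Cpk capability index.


Cpu = (USL - mean) / (3*sigma) = (116.9 - 104.92) / (3*1.25) = 3.1947
Cpl = (mean - LSL) / (3*sigma) = (104.92 - 98.5) / (3*1.25) = 1.7120
Cpk = min(Cpu, Cpl) = 1.7120

1.7120


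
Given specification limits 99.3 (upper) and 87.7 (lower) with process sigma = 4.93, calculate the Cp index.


Cp = (USL - LSL) / (6 * sigma)
= (99.3 - 87.7) / (6 * 4.93)
= 11.6000 / 29.5800
= 0.3922

0.3922


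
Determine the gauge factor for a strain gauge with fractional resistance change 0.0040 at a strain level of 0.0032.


GF = (dR/R) / epsilon
= 0.0040 / 0.0032
= 1.2500

1.2500


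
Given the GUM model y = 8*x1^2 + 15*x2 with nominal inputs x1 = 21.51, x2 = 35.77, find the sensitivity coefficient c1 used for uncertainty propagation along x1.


y = 8*x1^2 + 15*x2
dy/dx1 = 2*8*x1
Evaluate at x1 = 21.51: c1 = 16 * 21.51
c1 = 344.1600

344.1600


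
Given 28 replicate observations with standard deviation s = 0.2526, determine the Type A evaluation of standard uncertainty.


u_A = s / sqrt(n)
u_A = 0.2526 / sqrt(28)
u_A = 0.2526 / 5.2915026
u_A = 0.0477

0.0477


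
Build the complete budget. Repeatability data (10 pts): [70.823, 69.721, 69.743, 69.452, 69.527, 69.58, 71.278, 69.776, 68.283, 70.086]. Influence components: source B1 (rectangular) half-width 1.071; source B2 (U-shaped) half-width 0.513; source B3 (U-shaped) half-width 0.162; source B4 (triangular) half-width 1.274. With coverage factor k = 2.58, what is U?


mean = (70.823 + 69.721 + 69.743 + 69.452 + 69.527 + 69.58 + 71.278 + 69.776 + 68.283 + 70.086) / 10 = 69.8269
s = sqrt(sum((x - mean)^2)/(n-1)) = 0.80698072
u_A = s / sqrt(n) = 0.80698072 / sqrt(10) = 0.25518971
u_B1 = 1.071 / sqrt(3) = 0.61834214
u_B2 = 0.513 / sqrt(2) = 0.36274578
u_B3 = 0.162 / sqrt(2) = 0.1145513
u_B4 = 1.274 / sqrt(6) = 0.52010832
uc = sqrt(0.25518971^2 + 0.61834214^2 + 0.36274578^2 + 0.1145513^2 + 0.52010832^2) = 0.92880997
U = k * uc = 2.58 * 0.92880997
U = 2.3963

2.3963


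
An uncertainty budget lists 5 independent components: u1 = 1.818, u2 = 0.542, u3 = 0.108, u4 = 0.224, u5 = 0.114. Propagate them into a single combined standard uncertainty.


uc = sqrt(1.818^2 + 0.542^2 + 0.108^2 + 0.224^2 + 0.114^2)
uc = sqrt(3.673724)
uc = 1.9167

1.9167


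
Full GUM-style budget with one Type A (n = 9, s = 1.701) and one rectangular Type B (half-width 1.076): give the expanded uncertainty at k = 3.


u_A = s / sqrt(n) = 1.701 / sqrt(9) = 0.567
u_B = half_width / sqrt(3) = 1.076 / sqrt(3) = 0.62122889
uc = sqrt(u_A^2 + u_B^2) = sqrt(0.567^2 + 0.62122889^2) = 0.84107927
U = k * uc = 3 * 0.84107927
U = 2.5232

2.5232


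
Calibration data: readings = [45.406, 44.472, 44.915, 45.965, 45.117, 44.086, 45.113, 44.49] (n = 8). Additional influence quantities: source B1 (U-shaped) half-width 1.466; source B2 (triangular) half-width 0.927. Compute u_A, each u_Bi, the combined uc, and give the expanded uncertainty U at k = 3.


mean = (45.406 + 44.472 + 44.915 + 45.965 + 45.117 + 44.086 + 45.113 + 44.49) / 8 = 44.9455
s = sqrt(sum((x - mean)^2)/(n-1)) = 0.59525049
u_A = s / sqrt(n) = 0.59525049 / sqrt(8) = 0.21045283
u_B1 = 1.466 / sqrt(2) = 1.0366185
u_B2 = 0.927 / sqrt(6) = 0.37844617
uc = sqrt(0.21045283^2 + 1.0366185^2 + 0.37844617^2) = 1.1234277
U = k * uc = 3 * 1.1234277
U = 3.3703

3.3703


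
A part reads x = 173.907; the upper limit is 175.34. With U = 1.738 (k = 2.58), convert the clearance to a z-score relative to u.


u = U / k = 1.738 / 2.58 = 0.67364341
margin = |USL - x| = |175.34 - 173.907| = 1.433
z = margin / u = 1.433 / 0.67364341
z = 2.1272

2.1272


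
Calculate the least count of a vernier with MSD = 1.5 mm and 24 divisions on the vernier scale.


LC = MSD / n_div
= 1.5 / 24
= 0.0625

0.0625


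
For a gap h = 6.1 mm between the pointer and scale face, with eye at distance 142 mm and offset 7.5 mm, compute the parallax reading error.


error = h * offset / d
= 6.1 * 7.5 / 142
= 0.3222

0.3222


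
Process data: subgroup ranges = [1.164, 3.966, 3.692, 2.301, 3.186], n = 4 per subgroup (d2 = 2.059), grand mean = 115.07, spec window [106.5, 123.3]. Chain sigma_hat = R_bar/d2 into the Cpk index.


R_bar = (1.164 + 3.966 + 3.692 + 2.301 + 3.186) / 5 = 2.8618
sigma = R_bar / d2 = 2.8618 / 2.059 = 1.389898
Cp = (USL - LSL)/(6*sigma) = (123.3 - 106.5)/(6*1.389898) = 2.0145
Cpu = (123.3 - 115.07)/(3*1.389898) = 1.9738
Cpl = (115.07 - 106.5)/(3*1.389898) = 2.0553
Cpk = min(Cpu, Cpl) = 1.9738

1.9738


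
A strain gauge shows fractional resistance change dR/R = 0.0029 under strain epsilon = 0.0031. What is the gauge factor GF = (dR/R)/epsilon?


GF = (dR/R) / epsilon
= 0.0029 / 0.0031
= 0.9355

0.9355


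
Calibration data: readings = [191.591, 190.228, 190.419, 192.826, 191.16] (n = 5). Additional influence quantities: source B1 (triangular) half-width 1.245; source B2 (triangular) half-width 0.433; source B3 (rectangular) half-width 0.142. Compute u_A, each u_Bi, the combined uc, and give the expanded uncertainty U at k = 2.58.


mean = (191.591 + 190.228 + 190.419 + 192.826 + 191.16) / 5 = 191.2448
s = sqrt(sum((x - mean)^2)/(n-1)) = 1.0420013
u_A = s / sqrt(n) = 1.0420013 / sqrt(5) = 0.46599715
u_B1 = 1.245 / sqrt(6) = 0.50826912
u_B2 = 0.433 / sqrt(6) = 0.17677151
u_B3 = 0.142 / sqrt(3) = 0.081983738
uc = sqrt(0.46599715^2 + 0.50826912^2 + 0.17677151^2 + 0.081983738^2) = 0.71656147
U = k * uc = 2.58 * 0.71656147
U = 1.8487

1.8487


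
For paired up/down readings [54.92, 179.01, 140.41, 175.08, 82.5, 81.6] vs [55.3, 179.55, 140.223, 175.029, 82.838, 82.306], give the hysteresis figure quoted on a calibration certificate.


|54.92 - 55.3| = 0.3800
|179.01 - 179.55| = 0.5400
|140.41 - 140.223| = 0.1870
|175.08 - 175.029| = 0.0510
|82.5 - 82.838| = 0.3380
|81.6 - 82.306| = 0.7060
hysteresis = max(diffs) = 0.7060

0.7060


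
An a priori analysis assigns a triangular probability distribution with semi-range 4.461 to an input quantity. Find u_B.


u_B = half_width / sqrt(6)
u_B = 4.461 / 2.4494897
u_B = 1.8212

1.8212


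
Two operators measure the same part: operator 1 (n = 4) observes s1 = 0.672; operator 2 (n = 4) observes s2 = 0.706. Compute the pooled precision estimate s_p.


s_p = sqrt(((n1-1)*s1^2 + (n2-1)*s2^2) / (n1+n2-2))
numerator = (4-1)*0.672^2 + (4-1)*0.706^2 = 1.354752 + 1.495308 = 2.85006
denominator = 4 + 4 - 2 = 6
s_p^2 = 2.85006 / 6 = 0.47501
s_p = sqrt(0.47501) = 0.6892

0.6892


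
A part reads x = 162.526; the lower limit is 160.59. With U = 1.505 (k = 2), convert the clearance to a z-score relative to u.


u = U / k = 1.505 / 2 = 0.7525
margin = |LSL - x| = |160.59 - 162.526| = 1.936
z = margin / u = 1.936 / 0.7525
z = 2.5728

2.5728


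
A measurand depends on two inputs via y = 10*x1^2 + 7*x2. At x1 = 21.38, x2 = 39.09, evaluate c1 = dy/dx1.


y = 10*x1^2 + 7*x2
dy/dx1 = 2*10*x1
Evaluate at x1 = 21.38: c1 = 20 * 21.38
c1 = 427.6000

427.6000


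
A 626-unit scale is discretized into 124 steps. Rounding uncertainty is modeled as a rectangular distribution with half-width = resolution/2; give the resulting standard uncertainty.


resolution = range / divisions
resolution = 626 / 124 = 5.0483871
u_res = resolution / (2*sqrt(3))
u_res = 5.0483871 / 3.4641016
u_res = 1.4573

1.4573


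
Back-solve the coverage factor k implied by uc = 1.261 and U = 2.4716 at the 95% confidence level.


k = U / uc
k = 2.4716 / 1.261
k = 1.96

1.96


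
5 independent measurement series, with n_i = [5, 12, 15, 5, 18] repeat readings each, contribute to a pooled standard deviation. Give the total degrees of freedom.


nu = sum_i (n_i - 1)
nu = ((5 - 1) + (12 - 1) + (15 - 1) + (5 - 1) + (18 - 1))
nu = 4 + 11 + 14 + 4 + 17
nu = 50

50


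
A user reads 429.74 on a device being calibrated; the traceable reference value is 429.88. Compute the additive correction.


Correction = standard - reading
= 429.88 - 429.74
= 0.1400

0.1400


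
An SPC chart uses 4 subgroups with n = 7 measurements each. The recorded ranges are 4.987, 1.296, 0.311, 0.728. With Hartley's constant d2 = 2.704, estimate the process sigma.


R_bar = (4.987 + 1.296 + 0.311 + 0.728) / 4
R_bar = 7.322 / 4 = 1.8305
sigma_hat = R_bar / d2 = 1.8305 / 2.704 = 0.6770

0.6770


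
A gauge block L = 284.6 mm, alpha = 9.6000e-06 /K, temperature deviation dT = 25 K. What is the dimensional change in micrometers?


dL = L * alpha * dT
= 284.6 * 9.6000e-06 * 25
= 0.0683040 mm
dL_um = 0.0683040 * 1000 = 68.3040 um

68.3040


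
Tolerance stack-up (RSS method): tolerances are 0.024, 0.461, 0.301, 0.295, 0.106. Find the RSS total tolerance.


RSS = sqrt(0.024^2 + 0.461^2 + 0.301^2 + 0.295^2 + 0.106^2)
= sqrt(0.401959)
= 0.6340

0.6340


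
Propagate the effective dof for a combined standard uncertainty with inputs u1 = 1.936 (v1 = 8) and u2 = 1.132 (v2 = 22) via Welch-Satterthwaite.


uc = sqrt(u1^2 + u2^2) = sqrt(1.936^2 + 1.132^2) = 2.2426591
v_eff = uc^4 / (u1^4/v1 + u2^4/v2)
= 2.2426591^4 / (1.936^4/8 + 1.132^4/22)
= 25.29607 / 1.8306665
v_eff = 13.8180

13.8180


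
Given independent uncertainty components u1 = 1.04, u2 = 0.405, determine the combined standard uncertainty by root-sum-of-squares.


uc = sqrt(1.04^2 + 0.405^2)
uc = sqrt(1.245625)
uc = 1.1161

1.1161


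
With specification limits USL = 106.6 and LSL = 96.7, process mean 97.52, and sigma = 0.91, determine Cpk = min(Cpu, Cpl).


Cpu = (USL - mean) / (3*sigma) = (106.6 - 97.52) / (3*0.91) = 3.3260
Cpl = (mean - LSL) / (3*sigma) = (97.52 - 96.7) / (3*0.91) = 0.3004
Cpk = min(Cpu, Cpl) = 0.3004

0.3004


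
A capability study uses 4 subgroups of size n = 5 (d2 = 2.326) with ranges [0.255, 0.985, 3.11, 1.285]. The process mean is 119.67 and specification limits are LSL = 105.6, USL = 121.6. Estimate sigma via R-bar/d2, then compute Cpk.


R_bar = (0.255 + 0.985 + 3.11 + 1.285) / 4 = 1.40875
sigma = R_bar / d2 = 1.40875 / 2.326 = 0.60565348
Cp = (USL - LSL)/(6*sigma) = (121.6 - 105.6)/(6*0.60565348) = 4.4030
Cpu = (121.6 - 119.67)/(3*0.60565348) = 1.0622
Cpl = (119.67 - 105.6)/(3*0.60565348) = 7.7437
Cpk = min(Cpu, Cpl) = 1.0622

1.0622


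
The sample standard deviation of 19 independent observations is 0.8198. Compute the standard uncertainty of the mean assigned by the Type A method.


u_A = s / sqrt(n)
u_A = 0.8198 / sqrt(19)
u_A = 0.8198 / 4.3588989
u_A = 0.1881

0.1881


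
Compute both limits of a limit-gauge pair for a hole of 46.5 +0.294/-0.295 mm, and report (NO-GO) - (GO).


GO = nominal - lower_tol (smallest hole = maximum material condition)
GO = 46.5 - 0.295 = 46.205
NO-GO = nominal + upper_tol (largest hole = least material condition)
NO-GO = 46.5 + 0.294 = 46.794
spread = NO-GO - GO = 46.794 - 46.205 = 0.5890

0.5890


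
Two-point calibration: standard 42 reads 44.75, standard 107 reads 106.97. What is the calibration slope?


slope = (y2 - y1) / (x2 - x1)
= (106.97 - 44.75) / (107 - 42)
= 62.2200 / 65
= 0.9572

0.9572


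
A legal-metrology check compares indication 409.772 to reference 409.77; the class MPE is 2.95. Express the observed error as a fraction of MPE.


e = indication - reference = 409.772 - 409.77 = 0.0020
|e| = 0.0020
ratio = |e| / MPE = 0.0020 / 2.95
ratio = 6.7797e-04

6.7797e-04


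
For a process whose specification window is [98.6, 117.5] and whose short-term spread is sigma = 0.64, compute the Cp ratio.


Cp = (USL - LSL) / (6 * sigma)
= (117.5 - 98.6) / (6 * 0.64)
= 18.9000 / 3.8400
= 4.9219

4.9219


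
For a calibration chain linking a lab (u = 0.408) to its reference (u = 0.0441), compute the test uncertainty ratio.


TUR = u_lab / u_ref
= 0.408 / 0.0441
= 9.2517

9.2517


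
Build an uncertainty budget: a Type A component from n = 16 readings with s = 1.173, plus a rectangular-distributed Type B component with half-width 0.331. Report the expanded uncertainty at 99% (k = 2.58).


u_A = s / sqrt(n) = 1.173 / sqrt(16) = 0.29325
u_B = half_width / sqrt(3) = 0.331 / sqrt(3) = 0.19110294
uc = sqrt(u_A^2 + u_B^2) = sqrt(0.29325^2 + 0.19110294^2) = 0.35002271
U = k * uc = 2.58 * 0.35002271
U = 0.9031

0.9031


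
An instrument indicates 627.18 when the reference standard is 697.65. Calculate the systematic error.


Systematic error = measured - true
= 627.18 - 697.65
= -70.4700

-70.4700


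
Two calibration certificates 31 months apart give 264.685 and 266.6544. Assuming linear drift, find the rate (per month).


rate = (v2 - v1) / months
= (266.6544 - 264.685) / 31
= 1.9694 / 31
= 0.0635

0.0635


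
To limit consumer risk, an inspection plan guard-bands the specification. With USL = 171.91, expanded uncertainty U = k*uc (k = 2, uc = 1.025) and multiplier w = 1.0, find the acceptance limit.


U = k * uc = 2 * 1.025 = 2.05
guard band g = w * U = 1.0 * 2.05 = 2.05
AL = USL - g = 171.91 - 2.05
AL = 169.8600

169.8600


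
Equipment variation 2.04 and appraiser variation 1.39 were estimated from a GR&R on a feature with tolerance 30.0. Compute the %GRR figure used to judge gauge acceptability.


GRR = sqrt(EV^2 + AV^2) = sqrt(2.04^2 + 1.39^2) = 2.4685421
%GRR = GRR / tol * 100 = 2.4685421 / 30.0 * 100
%GRR = 8.2285

8.2285


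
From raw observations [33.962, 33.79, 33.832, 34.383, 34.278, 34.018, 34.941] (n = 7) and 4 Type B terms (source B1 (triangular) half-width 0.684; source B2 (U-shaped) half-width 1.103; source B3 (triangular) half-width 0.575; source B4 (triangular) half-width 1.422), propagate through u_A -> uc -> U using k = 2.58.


mean = (33.962 + 33.79 + 33.832 + 34.383 + 34.278 + 34.018 + 34.941) / 7 = 34.172
s = sqrt(sum((x - mean)^2)/(n-1)) = 0.40341418
u_A = s / sqrt(n) = 0.40341418 / sqrt(7) = 0.15247623
u_B1 = 0.684 / sqrt(6) = 0.27924183
u_B2 = 1.103 / sqrt(2) = 0.77993878
u_B3 = 0.575 / sqrt(6) = 0.23474277
u_B4 = 1.422 / sqrt(6) = 0.58052907
uc = sqrt(0.15247623^2 + 0.27924183^2 + 0.77993878^2 + 0.23474277^2 + 0.58052907^2) = 1.0495941
U = k * uc = 2.58 * 1.0495941
U = 2.7080

2.7080


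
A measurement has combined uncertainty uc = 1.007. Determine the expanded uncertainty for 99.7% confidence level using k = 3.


U = k * uc
U = 3 * 1.007
U = 3.0210

3.0210


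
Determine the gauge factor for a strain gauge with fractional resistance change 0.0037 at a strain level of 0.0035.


GF = (dR/R) / epsilon
= 0.0037 / 0.0035
= 1.0571

1.0571


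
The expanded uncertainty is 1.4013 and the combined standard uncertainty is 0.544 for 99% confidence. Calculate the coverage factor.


k = U / uc
k = 1.4013 / 0.544
k = 2.576

2.576


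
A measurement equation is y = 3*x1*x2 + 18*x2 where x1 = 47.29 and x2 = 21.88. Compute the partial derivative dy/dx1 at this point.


y = 3*x1*x2 + 18*x2
dy/dx1 = 3*x2
Evaluate at x2 = 21.88: c1 = 3 * 21.88
c1 = 65.6400

65.6400


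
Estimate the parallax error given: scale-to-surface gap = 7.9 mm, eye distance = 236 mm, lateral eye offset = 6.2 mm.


error = h * offset / d
= 7.9 * 6.2 / 236
= 0.2075

0.2075


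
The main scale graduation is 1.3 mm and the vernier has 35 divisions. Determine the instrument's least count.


LC = MSD / n_div
= 1.3 / 35
= 0.0371

0.0371


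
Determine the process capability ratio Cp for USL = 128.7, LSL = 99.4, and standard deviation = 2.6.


Cp = (USL - LSL) / (6 * sigma)
= (128.7 - 99.4) / (6 * 2.6)
= 29.3000 / 15.6000
= 1.8782

1.8782


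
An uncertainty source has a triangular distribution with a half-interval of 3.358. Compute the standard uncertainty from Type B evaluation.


u_B = half_width / sqrt(6)
u_B = 3.358 / 2.4494897
u_B = 1.3709

1.3709


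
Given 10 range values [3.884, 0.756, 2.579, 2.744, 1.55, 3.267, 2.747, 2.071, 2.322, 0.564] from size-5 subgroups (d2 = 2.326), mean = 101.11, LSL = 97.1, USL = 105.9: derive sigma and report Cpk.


R_bar = (3.884 + 0.756 + 2.579 + 2.744 + 1.55 + 3.267 + 2.747 + 2.071 + 2.322 + 0.564) / 10 = 2.2484
sigma = R_bar / d2 = 2.2484 / 2.326 = 0.96663801
Cp = (USL - LSL)/(6*sigma) = (105.9 - 97.1)/(6*0.96663801) = 1.5173
Cpu = (105.9 - 101.11)/(3*0.96663801) = 1.6518
Cpl = (101.11 - 97.1)/(3*0.96663801) = 1.3828
Cpk = min(Cpu, Cpl) = 1.3828

1.3828


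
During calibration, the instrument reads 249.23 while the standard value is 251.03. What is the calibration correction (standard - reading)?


Correction = standard - reading
= 251.03 - 249.23
= 1.8000

1.8000


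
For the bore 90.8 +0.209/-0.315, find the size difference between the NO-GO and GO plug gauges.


GO = nominal - lower_tol (smallest hole = maximum material condition)
GO = 90.8 - 0.315 = 90.485
NO-GO = nominal + upper_tol (largest hole = least material condition)
NO-GO = 90.8 + 0.209 = 91.009
spread = NO-GO - GO = 91.009 - 90.485 = 0.5240

0.5240


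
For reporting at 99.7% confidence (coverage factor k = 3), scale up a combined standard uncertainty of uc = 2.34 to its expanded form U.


U = k * uc
U = 3 * 2.34
U = 7.0200

7.0200


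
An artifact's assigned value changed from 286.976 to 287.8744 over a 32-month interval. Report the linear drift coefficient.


rate = (v2 - v1) / months
= (287.8744 - 286.976) / 32
= 0.8984 / 32
= 0.0281

0.0281


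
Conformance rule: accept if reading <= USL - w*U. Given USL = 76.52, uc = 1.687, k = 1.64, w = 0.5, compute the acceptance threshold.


U = k * uc = 1.64 * 1.687 = 2.76668
guard band g = w * U = 0.5 * 2.76668 = 1.38334
AL = USL - g = 76.52 - 1.38334
AL = 75.1367

75.1367


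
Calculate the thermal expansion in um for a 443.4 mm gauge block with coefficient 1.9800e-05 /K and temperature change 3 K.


dL = L * alpha * dT
= 443.4 * 1.9800e-05 * 3
= 0.0263380 mm
dL_um = 0.0263380 * 1000 = 26.3380 um

26.3380


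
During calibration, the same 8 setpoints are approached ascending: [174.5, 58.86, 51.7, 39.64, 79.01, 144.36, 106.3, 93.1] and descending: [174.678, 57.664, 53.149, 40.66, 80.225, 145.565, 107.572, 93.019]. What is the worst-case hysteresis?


|174.5 - 174.678| = 0.1780
|58.86 - 57.664| = 1.1960
|51.7 - 53.149| = 1.4490
|39.64 - 40.66| = 1.0200
|79.01 - 80.225| = 1.2150
|144.36 - 145.565| = 1.2050
|106.3 - 107.572| = 1.2720
|93.1 - 93.019| = 0.0810
hysteresis = max(diffs) = 1.4490

1.4490


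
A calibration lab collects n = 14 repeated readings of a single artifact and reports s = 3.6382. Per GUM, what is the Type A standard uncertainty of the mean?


u_A = s / sqrt(n)
u_A = 3.6382 / sqrt(14)
u_A = 3.6382 / 3.7416574
u_A = 0.9723

0.9723


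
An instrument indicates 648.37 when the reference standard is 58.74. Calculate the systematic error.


Systematic error = measured - true
= 648.37 - 58.74
= 589.6300

589.6300


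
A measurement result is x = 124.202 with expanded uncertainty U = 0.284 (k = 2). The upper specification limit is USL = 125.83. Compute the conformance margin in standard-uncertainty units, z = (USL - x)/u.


u = U / k = 0.284 / 2 = 0.142
margin = |USL - x| = |125.83 - 124.202| = 1.628
z = margin / u = 1.628 / 0.142
z = 11.4648

11.4648


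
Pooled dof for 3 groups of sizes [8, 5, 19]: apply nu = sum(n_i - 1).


nu = sum_i (n_i - 1)
nu = ((8 - 1) + (5 - 1) + (19 - 1))
nu = 7 + 4 + 18
nu = 29

29


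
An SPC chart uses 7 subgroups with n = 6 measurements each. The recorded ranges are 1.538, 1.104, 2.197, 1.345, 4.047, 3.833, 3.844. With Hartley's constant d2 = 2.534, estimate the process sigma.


R_bar = (1.538 + 1.104 + 2.197 + 1.345 + 4.047 + 3.833 + 3.844) / 7
R_bar = 17.908 / 7 = 2.5582857
sigma_hat = R_bar / d2 = 2.5582857 / 2.534 = 1.0096

1.0096


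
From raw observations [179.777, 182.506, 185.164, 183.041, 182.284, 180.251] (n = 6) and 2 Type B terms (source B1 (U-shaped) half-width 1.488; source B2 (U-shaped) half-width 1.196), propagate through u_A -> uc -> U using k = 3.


mean = (179.777 + 182.506 + 185.164 + 183.041 + 182.284 + 180.251) / 6 = 182.1705
s = sqrt(sum((x - mean)^2)/(n-1)) = 1.9625278
u_A = s / sqrt(n) = 1.9625278 / sqrt(6) = 0.80119862
u_B1 = 1.488 / sqrt(2) = 1.0521749
u_B2 = 1.196 / sqrt(2) = 0.84569971
uc = sqrt(0.80119862^2 + 1.0521749^2 + 0.84569971^2) = 1.5697768
U = k * uc = 3 * 1.5697768
U = 4.7093

4.7093


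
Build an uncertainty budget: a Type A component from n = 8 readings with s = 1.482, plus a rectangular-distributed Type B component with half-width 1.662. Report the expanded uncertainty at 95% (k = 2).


u_A = s / sqrt(n) = 1.482 / sqrt(8) = 0.52396612
u_B = half_width / sqrt(3) = 1.662 / sqrt(3) = 0.95955615
uc = sqrt(u_A^2 + u_B^2) = sqrt(0.52396612^2 + 0.95955615^2) = 1.0932925
U = k * uc = 2 * 1.0932925
U = 2.1866

2.1866


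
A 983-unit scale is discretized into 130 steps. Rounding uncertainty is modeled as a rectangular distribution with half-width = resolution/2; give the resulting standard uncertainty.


resolution = range / divisions
resolution = 983 / 130 = 7.5615385
u_res = resolution / (2*sqrt(3))
u_res = 7.5615385 / 3.4641016
u_res = 2.1828

2.1828


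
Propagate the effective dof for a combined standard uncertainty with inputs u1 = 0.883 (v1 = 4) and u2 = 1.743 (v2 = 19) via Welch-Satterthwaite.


uc = sqrt(u1^2 + u2^2) = sqrt(0.883^2 + 1.743^2) = 1.9539033
v_eff = uc^4 / (u1^4/v1 + u2^4/v2)
= 1.9539033^4 / (0.883^4/4 + 1.743^4/19)
= 14.575124 / 0.63775461
v_eff = 22.8538

22.8538


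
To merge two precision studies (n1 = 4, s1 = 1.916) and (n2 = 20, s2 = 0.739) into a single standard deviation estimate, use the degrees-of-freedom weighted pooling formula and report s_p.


s_p = sqrt(((n1-1)*s1^2 + (n2-1)*s2^2) / (n1+n2-2))
numerator = (4-1)*1.916^2 + (20-1)*0.739^2 = 11.013168 + 10.376299 = 21.389467
denominator = 4 + 20 - 2 = 22
s_p^2 = 21.389467 / 22 = 0.9722485
s_p = sqrt(0.9722485) = 0.9860

0.9860


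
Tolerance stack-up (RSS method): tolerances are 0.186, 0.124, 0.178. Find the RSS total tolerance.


RSS = sqrt(0.186^2 + 0.124^2 + 0.178^2)
= sqrt(0.081656)
= 0.2858

0.2858


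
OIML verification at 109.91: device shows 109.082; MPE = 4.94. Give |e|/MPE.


e = indication - reference = 109.082 - 109.91 = -0.8280
|e| = 0.8280
ratio = |e| / MPE = 0.8280 / 4.94
ratio = 0.1676

0.1676


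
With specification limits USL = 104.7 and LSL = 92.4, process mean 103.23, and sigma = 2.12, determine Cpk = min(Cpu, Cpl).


Cpu = (USL - mean) / (3*sigma) = (104.7 - 103.23) / (3*2.12) = 0.2311
Cpl = (mean - LSL) / (3*sigma) = (103.23 - 92.4) / (3*2.12) = 1.7028
Cpk = min(Cpu, Cpl) = 0.2311

0.2311


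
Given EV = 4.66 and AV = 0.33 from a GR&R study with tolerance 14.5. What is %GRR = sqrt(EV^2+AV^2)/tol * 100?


GRR = sqrt(EV^2 + AV^2) = sqrt(4.66^2 + 0.33^2) = 4.6716699
%GRR = GRR / tol * 100 = 4.6716699 / 14.5 * 100
%GRR = 32.2184

32.2184


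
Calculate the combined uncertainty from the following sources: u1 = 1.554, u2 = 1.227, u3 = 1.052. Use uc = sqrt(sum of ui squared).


uc = sqrt(1.554^2 + 1.227^2 + 1.052^2)
uc = sqrt(5.027149)
uc = 2.2421

2.2421


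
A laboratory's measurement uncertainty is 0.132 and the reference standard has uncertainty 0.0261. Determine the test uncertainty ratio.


TUR = u_lab / u_ref
= 0.132 / 0.0261
= 5.0575

5.0575


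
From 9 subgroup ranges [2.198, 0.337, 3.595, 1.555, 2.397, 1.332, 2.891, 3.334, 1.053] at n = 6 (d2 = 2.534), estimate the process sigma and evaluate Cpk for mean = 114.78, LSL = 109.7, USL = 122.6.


R_bar = (2.198 + 0.337 + 3.595 + 1.555 + 2.397 + 1.332 + 2.891 + 3.334 + 1.053) / 9 = 2.0768889
sigma = R_bar / d2 = 2.0768889 / 2.534 = 0.81960888
Cp = (USL - LSL)/(6*sigma) = (122.6 - 109.7)/(6*0.81960888) = 2.6232
Cpu = (122.6 - 114.78)/(3*0.81960888) = 3.1804
Cpl = (114.78 - 109.7)/(3*0.81960888) = 2.0660
Cpk = min(Cpu, Cpl) = 2.0660

2.0660


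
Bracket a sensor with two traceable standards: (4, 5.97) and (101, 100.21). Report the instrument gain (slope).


slope = (y2 - y1) / (x2 - x1)
= (100.21 - 5.97) / (101 - 4)
= 94.2400 / 97
= 0.9715

0.9715


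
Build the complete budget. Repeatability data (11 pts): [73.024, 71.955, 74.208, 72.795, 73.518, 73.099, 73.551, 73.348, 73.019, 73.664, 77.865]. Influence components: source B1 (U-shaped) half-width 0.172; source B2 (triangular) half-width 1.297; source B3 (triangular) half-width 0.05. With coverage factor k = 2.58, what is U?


mean = (73.024 + 71.955 + 74.208 + 72.795 + 73.518 + 73.099 + 73.551 + 73.348 + 73.019 + 73.664 + 77.865) / 11 = 73.64054545
s = sqrt(sum((x - mean)^2)/(n-1)) = 1.5130406
u_A = s / sqrt(n) = 1.5130406 / sqrt(11) = 0.45619891
u_B1 = 0.172 / sqrt(2) = 0.12162237
u_B2 = 1.297 / sqrt(6) = 0.52949803
u_B3 = 0.05 / sqrt(6) = 0.020412415
uc = sqrt(0.45619891^2 + 0.12162237^2 + 0.52949803^2 + 0.020412415^2) = 0.70971422
U = k * uc = 2.58 * 0.70971422
U = 1.8311

1.8311


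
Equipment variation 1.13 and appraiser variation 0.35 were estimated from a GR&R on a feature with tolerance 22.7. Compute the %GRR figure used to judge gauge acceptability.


GRR = sqrt(EV^2 + AV^2) = sqrt(1.13^2 + 0.35^2) = 1.1829624
%GRR = GRR / tol * 100 = 1.1829624 / 22.7 * 100
%GRR = 5.2113

5.2113


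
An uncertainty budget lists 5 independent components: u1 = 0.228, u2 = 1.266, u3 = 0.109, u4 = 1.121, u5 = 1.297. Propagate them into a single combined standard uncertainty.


uc = sqrt(0.228^2 + 1.266^2 + 0.109^2 + 1.121^2 + 1.297^2)
uc = sqrt(4.605471)
uc = 2.1460

2.1460


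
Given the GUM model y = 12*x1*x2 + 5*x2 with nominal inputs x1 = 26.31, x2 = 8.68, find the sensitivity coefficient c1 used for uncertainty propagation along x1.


y = 12*x1*x2 + 5*x2
dy/dx1 = 12*x2
Evaluate at x2 = 8.68: c1 = 12 * 8.68
c1 = 104.1600

104.1600


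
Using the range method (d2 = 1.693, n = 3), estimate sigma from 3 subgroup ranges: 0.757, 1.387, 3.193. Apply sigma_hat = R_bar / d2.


R_bar = (0.757 + 1.387 + 3.193) / 3
R_bar = 5.337 / 3 = 1.779
sigma_hat = R_bar / d2 = 1.779 / 1.693 = 1.0508

1.0508


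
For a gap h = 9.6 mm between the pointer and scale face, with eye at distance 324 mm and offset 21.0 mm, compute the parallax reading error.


error = h * offset / d
= 9.6 * 21.0 / 324
= 0.6222

0.6222


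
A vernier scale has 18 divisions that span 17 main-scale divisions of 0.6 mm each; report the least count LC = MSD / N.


LC = MSD / n_div
= 0.6 / 18
= 0.0333

0.0333


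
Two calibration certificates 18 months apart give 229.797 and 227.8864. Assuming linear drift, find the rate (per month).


rate = (v2 - v1) / months
= (227.8864 - 229.797) / 18
= -1.9106 / 18
= -0.1061

-0.1061


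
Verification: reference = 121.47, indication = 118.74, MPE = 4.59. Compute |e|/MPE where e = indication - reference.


e = indication - reference = 118.74 - 121.47 = -2.7300
|e| = 2.7300
ratio = |e| / MPE = 2.7300 / 4.59
ratio = 0.5948

0.5948


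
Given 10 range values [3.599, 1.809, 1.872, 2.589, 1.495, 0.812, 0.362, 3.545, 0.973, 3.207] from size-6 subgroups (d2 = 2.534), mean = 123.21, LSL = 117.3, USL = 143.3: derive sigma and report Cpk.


R_bar = (3.599 + 1.809 + 1.872 + 2.589 + 1.495 + 0.812 + 0.362 + 3.545 + 0.973 + 3.207) / 10 = 2.0263
sigma = R_bar / d2 = 2.0263 / 2.534 = 0.79964483
Cp = (USL - LSL)/(6*sigma) = (143.3 - 117.3)/(6*0.79964483) = 5.4191
Cpu = (143.3 - 123.21)/(3*0.79964483) = 8.3746
Cpl = (123.21 - 117.3)/(3*0.79964483) = 2.4636
Cpk = min(Cpu, Cpl) = 2.4636

2.4636


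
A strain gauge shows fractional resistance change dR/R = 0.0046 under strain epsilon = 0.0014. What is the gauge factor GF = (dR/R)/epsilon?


GF = (dR/R) / epsilon
= 0.0046 / 0.0014
= 3.2857

3.2857


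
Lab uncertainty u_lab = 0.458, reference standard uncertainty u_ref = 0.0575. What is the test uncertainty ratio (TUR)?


TUR = u_lab / u_ref
= 0.458 / 0.0575
= 7.9652

7.9652


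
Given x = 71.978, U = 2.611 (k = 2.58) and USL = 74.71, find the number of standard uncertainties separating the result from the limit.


u = U / k = 2.611 / 2.58 = 1.0120155
margin = |USL - x| = |74.71 - 71.978| = 2.732
z = margin / u = 2.732 / 1.0120155
z = 2.6996

2.6996


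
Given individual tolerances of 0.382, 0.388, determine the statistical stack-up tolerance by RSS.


RSS = sqrt(0.382^2 + 0.388^2)
= sqrt(0.296468)
= 0.5445

0.5445


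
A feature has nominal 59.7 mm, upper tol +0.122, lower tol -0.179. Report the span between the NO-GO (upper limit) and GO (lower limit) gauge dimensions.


GO = nominal - lower_tol (smallest hole = maximum material condition)
GO = 59.7 - 0.179 = 59.521
NO-GO = nominal + upper_tol (largest hole = least material condition)
NO-GO = 59.7 + 0.122 = 59.822
spread = NO-GO - GO = 59.822 - 59.521 = 0.3010

0.3010


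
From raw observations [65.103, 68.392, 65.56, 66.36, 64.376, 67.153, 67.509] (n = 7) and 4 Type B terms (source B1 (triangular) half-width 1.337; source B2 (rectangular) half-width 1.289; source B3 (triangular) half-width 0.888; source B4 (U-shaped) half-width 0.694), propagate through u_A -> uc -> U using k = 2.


mean = (65.103 + 68.392 + 65.56 + 66.36 + 64.376 + 67.153 + 67.509) / 7 = 66.35042857
s = sqrt(sum((x - mean)^2)/(n-1)) = 1.4279203
u_A = s / sqrt(n) = 1.4279203 / sqrt(7) = 0.53970314
u_B1 = 1.337 / sqrt(6) = 0.54582796
u_B2 = 1.289 / sqrt(3) = 0.7442045
u_B3 = 0.888 / sqrt(6) = 0.36252448
u_B4 = 0.694 / sqrt(2) = 0.49073211
uc = sqrt(0.53970314^2 + 0.54582796^2 + 0.7442045^2 + 0.36252448^2 + 0.49073211^2) = 1.2309712
U = k * uc = 2 * 1.2309712
U = 2.4619

2.4619


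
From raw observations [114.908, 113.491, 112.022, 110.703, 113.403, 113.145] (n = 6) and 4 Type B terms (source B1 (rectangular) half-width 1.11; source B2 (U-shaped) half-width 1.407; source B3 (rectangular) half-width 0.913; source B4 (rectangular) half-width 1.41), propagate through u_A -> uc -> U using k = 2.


mean = (114.908 + 113.491 + 112.022 + 110.703 + 113.403 + 113.145) / 6 = 112.9453333
s = sqrt(sum((x - mean)^2)/(n-1)) = 1.4338578
u_A = s / sqrt(n) = 1.4338578 / sqrt(6) = 0.58537
u_B1 = 1.11 / sqrt(3) = 0.6408588
u_B2 = 1.407 / sqrt(2) = 0.99489924
u_B3 = 0.913 / sqrt(3) = 0.5271208
u_B4 = 1.41 / sqrt(3) = 0.81406388
uc = sqrt(0.58537^2 + 0.6408588^2 + 0.99489924^2 + 0.5271208^2 + 0.81406388^2) = 1.6382121
U = k * uc = 2 * 1.6382121
U = 3.2764

3.2764


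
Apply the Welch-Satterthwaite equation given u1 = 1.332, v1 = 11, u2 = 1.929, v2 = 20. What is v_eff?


uc = sqrt(u1^2 + u2^2) = sqrt(1.332^2 + 1.929^2) = 2.3441982
v_eff = uc^4 / (u1^4/v1 + u2^4/v2)
= 2.3441982^4 / (1.332^4/11 + 1.929^4/20)
= 30.19794 / 0.97847738
v_eff = 30.8622

30.8622


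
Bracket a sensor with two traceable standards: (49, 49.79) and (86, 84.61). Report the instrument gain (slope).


slope = (y2 - y1) / (x2 - x1)
= (84.61 - 49.79) / (86 - 49)
= 34.8200 / 37
= 0.9411

0.9411


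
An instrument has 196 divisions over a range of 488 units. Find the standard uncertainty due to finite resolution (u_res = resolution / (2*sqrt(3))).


resolution = range / divisions
resolution = 488 / 196 = 2.4897959
u_res = resolution / (2*sqrt(3))
u_res = 2.4897959 / 3.4641016
u_res = 0.7187

0.7187


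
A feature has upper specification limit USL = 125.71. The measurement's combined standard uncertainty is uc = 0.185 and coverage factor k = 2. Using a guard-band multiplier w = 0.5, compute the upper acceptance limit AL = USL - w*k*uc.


U = k * uc = 2 * 0.185 = 0.37
guard band g = w * U = 0.5 * 0.37 = 0.185
AL = USL - g = 125.71 - 0.185
AL = 125.5250

125.5250


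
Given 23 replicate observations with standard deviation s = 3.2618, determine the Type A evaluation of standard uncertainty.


u_A = s / sqrt(n)
u_A = 3.2618 / sqrt(23)
u_A = 3.2618 / 4.7958315
u_A = 0.6801

0.6801


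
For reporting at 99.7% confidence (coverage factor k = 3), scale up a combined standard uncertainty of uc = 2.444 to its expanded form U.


U = k * uc
U = 3 * 2.444
U = 7.3320

7.3320


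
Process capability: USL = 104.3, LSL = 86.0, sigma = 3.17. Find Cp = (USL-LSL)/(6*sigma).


Cp = (USL - LSL) / (6 * sigma)
= (104.3 - 86.0) / (6 * 3.17)
= 18.3000 / 19.0200
= 0.9621

0.9621


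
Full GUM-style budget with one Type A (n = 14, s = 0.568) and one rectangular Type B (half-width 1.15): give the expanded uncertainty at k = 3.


u_A = s / sqrt(n) = 0.568 / sqrt(14) = 0.15180439
u_B = half_width / sqrt(3) = 1.15 / sqrt(3) = 0.66395281
uc = sqrt(u_A^2 + u_B^2) = sqrt(0.15180439^2 + 0.66395281^2) = 0.68108583
U = k * uc = 3 * 0.68108583
U = 2.0433

2.0433


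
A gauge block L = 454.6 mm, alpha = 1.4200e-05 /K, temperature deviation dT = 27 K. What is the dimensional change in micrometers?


dL = L * alpha * dT
= 454.6 * 1.4200e-05 * 27
= 0.1742936 mm
dL_um = 0.1742936 * 1000 = 174.2936 um

174.2936


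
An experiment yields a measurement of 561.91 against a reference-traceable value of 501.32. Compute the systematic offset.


Systematic error = measured - true
= 561.91 - 501.32
= 60.5900

60.5900


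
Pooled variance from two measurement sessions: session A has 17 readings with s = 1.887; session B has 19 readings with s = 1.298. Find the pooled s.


s_p = sqrt(((n1-1)*s1^2 + (n2-1)*s2^2) / (n1+n2-2))
numerator = (17-1)*1.887^2 + (19-1)*1.298^2 = 56.972304 + 30.326472 = 87.298776
denominator = 17 + 19 - 2 = 34
s_p^2 = 87.298776 / 34 = 2.5676111
s_p = sqrt(2.5676111) = 1.6024

1.6024
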